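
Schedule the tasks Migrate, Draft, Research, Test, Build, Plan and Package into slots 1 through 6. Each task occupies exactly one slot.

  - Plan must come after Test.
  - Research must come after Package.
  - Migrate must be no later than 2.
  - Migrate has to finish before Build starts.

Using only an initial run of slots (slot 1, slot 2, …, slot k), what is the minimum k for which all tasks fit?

2

The precedence chain requires at least 2 distinct slots.
2 works (last occupied slot: 2): for example Package=1, Research=2, Draft=1, Migrate=1, Plan=2, Build=2, Test=1.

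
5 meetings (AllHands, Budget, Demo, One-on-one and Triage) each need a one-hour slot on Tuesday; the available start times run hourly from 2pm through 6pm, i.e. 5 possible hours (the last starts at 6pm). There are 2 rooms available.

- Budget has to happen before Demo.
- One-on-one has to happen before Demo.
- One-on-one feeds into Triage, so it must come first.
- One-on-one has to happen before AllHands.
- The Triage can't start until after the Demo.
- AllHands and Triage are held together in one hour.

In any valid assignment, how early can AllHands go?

AllHands must be in the same hour as Triage, which can't be before 4pm, so AllHands is at least 4pm.
AllHands at 4pm is achievable: One-on-one=2pm; Budget=2pm; Demo=3pm; Triage=4pm; AllHands=4pm.

4pm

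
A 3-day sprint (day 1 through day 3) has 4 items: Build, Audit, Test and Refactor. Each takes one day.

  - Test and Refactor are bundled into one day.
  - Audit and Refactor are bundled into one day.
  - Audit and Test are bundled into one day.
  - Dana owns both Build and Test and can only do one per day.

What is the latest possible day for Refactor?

Refactor at day 3 is achievable: Build -> day 1, Refactor -> day 3, Test -> day 3, Audit -> day 3.

day 3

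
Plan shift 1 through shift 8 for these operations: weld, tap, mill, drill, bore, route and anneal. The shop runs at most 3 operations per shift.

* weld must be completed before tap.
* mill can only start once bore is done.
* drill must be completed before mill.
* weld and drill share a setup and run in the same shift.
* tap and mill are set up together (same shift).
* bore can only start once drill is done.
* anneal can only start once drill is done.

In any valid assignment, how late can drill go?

shift 6

Downstream work caps drill at shift 6.
drill at shift 6 is achievable: weld=shift 6, mill=shift 8, tap=shift 8, drill=shift 6, anneal=shift 7, bore=shift 7, route=shift 1.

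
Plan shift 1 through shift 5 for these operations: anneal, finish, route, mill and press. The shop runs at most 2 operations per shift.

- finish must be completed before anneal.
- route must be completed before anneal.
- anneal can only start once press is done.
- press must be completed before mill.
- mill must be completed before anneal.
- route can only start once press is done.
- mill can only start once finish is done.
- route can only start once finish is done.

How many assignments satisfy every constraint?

Splitting on anneal: it can be shift 3 (1), shift 4 (7), shift 5 (26). Listing each branch's schedules as (finish, route, mill, press) by shift number:
anneal=shift 3: (1,2,2,1) — 1.
anneal=shift 4: (1,2,2,1) (1,2,3,1) (1,3,2,1) (1,3,3,1) (1,3,3,2) (2,3,3,1) (2,3,3,2) — 7.
anneal=shift 5: (1,2,2,1) (1,2,3,1) (1,2,4,1) (1,3,2,1) (1,3,3,1) (1,3,3,2) (1,3,4,1) (1,3,4,2) (1,4,2,1) (1,4,3,1) (1,4,3,2) (1,4,4,1) (1,4,4,2) (1,4,4,3) (2,3,3,1) (2,3,3,2) (2,3,4,1) (2,3,4,2) (2,4,3,1) (2,4,3,2) (2,4,4,1) (2,4,4,2) (2,4,4,3) (3,4,4,1) (3,4,4,2) (3,4,4,3) — 26.
Summing: 1 + 7 + 26 = 34.

34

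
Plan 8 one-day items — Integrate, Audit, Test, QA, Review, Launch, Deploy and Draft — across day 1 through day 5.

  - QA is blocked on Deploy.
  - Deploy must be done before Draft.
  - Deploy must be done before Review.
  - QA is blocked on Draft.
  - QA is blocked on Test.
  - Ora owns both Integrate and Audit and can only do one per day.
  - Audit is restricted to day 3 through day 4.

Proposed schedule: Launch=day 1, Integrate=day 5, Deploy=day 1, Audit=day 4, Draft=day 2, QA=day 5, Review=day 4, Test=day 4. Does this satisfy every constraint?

Yes, all constraints hold

Ora owns both Integrate and Audit and can only do one per day — holds.
Audit is restricted to day 3 through day 4 — holds.
Deploy must be done before Draft — holds.
QA is blocked on Test — holds.
QA is blocked on Draft — holds.
QA is blocked on Deploy — holds.
Deploy must be done before Review — holds.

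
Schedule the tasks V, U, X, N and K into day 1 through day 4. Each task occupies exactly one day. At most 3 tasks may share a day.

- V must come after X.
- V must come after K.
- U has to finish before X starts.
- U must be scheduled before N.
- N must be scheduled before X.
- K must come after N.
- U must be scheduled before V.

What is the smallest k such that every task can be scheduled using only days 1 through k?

4 days

The precedence chain requires at least 4 distinct days.
With at most 3 per day and 5 tasks, at least 2 days are needed.
4 works (last occupied day: day 4): for example U -> day 1, N -> day 2, X -> day 3, V -> day 4, K -> day 3.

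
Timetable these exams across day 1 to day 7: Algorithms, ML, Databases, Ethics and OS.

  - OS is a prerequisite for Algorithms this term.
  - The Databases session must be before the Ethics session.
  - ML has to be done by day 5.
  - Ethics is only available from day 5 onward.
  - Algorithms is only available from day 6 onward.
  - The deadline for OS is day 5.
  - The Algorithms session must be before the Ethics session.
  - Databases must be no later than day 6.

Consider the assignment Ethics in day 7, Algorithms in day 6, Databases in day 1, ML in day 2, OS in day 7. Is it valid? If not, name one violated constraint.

The deadline for OS is day 5 — violated.
The Databases session must be before the Ethics session — holds.
Databases must be no later than day 6 — holds.
Ethics is only available from day 5 onward — holds.
ML has to be done by day 5 — holds.
The Algorithms session must be before the Ethics session — holds.
Algorithms is only available from day 6 onward — holds.
OS is a prerequisite for Algorithms this term — violated.

Invalid. The deadline for OS is day 5.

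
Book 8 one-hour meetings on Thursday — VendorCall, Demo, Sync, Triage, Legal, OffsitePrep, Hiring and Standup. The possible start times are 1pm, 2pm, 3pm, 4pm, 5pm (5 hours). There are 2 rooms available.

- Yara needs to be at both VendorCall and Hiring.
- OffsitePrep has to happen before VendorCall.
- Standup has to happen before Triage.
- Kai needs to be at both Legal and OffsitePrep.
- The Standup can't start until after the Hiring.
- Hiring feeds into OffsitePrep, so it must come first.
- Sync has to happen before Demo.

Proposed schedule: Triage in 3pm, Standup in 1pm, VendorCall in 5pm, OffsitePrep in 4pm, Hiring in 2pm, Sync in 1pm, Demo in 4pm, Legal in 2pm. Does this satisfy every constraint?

Kai needs to be at both Legal and OffsitePrep — holds.
There are 2 rooms available — holds.
Sync has to happen before Demo — holds.
The Standup can't start until after the Hiring — violated.
Hiring feeds into OffsitePrep, so it must come first — holds.
Standup has to happen before Triage — holds.
OffsitePrep has to happen before VendorCall — holds.
Yara needs to be at both VendorCall and Hiring — holds.

Invalid. The Standup can't start until after the Hiring.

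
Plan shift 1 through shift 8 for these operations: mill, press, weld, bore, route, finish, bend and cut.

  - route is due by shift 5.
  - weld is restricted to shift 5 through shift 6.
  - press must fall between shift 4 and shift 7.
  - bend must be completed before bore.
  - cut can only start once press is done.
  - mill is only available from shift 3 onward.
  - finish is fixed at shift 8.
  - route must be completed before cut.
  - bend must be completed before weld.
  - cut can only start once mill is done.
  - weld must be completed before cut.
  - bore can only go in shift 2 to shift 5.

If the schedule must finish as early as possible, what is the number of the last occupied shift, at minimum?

shift 8

The precedence chain requires at least 3 distinct shifts.
finish can't be placed before shift 8, so the schedule must run through at least shift 8.
8 works (last occupied shift: shift 8): for example press=shift 4; mill=shift 3; weld=shift 5; bore=shift 2; cut=shift 6; route=shift 1; finish=shift 8; bend=shift 1.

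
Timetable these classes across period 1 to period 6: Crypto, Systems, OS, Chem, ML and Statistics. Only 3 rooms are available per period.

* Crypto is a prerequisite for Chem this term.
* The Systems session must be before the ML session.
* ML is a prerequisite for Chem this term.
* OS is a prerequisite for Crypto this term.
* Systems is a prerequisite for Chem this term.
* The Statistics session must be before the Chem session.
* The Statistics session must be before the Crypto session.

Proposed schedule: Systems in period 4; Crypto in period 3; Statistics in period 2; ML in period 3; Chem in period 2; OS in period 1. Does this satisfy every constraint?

No — it violates: Systems is a prerequisite for Chem this term

The Systems session must be before the ML session — violated.
Crypto is a prerequisite for Chem this term — violated.
Only 3 rooms are available per period — holds.
OS is a prerequisite for Crypto this term — holds.
Systems is a prerequisite for Chem this term — violated.
The Statistics session must be before the Crypto session — holds.
ML is a prerequisite for Chem this term — violated.
The Statistics session must be before the Chem session — violated.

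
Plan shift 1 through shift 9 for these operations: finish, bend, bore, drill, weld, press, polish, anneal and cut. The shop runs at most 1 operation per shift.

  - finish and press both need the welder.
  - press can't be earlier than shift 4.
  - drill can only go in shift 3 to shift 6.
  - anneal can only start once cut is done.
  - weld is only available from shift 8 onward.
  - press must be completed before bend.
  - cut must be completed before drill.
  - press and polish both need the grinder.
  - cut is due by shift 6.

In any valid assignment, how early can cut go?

shift 1

Cut's own window allows nothing later than shift 6; downstream work caps cut at shift 5.
cut at shift 1 is achievable: drill -> shift 3, anneal -> shift 2, cut -> shift 1, bore -> shift 7, press -> shift 4, finish -> shift 6, polish -> shift 9, bend -> shift 5, weld -> shift 8.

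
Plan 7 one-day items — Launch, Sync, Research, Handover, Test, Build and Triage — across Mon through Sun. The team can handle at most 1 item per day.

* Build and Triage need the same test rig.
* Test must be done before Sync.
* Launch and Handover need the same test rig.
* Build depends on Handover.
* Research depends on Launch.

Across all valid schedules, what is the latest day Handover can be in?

Downstream work caps Handover at Sat.
Handover at Sat is achievable: Build -> Sun, Triage -> Fri, Research -> Thu, Test -> Tue, Handover -> Sat, Sync -> Wed, Launch -> Mon.

Sat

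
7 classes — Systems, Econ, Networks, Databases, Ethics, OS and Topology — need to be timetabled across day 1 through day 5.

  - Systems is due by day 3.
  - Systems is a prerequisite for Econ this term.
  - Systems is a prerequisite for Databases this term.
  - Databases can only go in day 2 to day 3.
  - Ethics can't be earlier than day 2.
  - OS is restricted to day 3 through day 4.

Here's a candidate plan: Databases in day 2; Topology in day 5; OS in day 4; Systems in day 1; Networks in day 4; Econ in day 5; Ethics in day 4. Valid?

Valid

Databases can only go in day 2 to day 3 — holds.
Systems is a prerequisite for Econ this term — holds.
Ethics can't be earlier than day 2 — holds.
OS is restricted to day 3 through day 4 — holds.
Systems is due by day 3 — holds.
Systems is a prerequisite for Databases this term — holds.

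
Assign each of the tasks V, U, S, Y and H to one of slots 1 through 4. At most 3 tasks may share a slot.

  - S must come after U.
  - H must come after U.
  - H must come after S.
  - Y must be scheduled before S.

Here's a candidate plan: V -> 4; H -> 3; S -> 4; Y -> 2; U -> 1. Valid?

H must come after S — violated.
At most 3 tasks may share a slot — holds.
Y must be scheduled before S — holds.
H must come after U — holds.
S must come after U — holds.

No — it violates: H must come after S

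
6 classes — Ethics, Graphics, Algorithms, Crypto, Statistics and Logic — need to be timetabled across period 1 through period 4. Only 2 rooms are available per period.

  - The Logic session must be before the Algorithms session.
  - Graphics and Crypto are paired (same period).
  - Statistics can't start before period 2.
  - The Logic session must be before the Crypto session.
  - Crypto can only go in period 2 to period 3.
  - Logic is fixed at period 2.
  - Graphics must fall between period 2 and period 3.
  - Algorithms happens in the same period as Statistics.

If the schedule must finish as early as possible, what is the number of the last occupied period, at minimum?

period 4

The precedence chain requires at least 2 distinct periods.
With at most 2 per period and 6 classes, at least 3 periods are needed.
Propagating the time windows through the other constraints, Graphics can't land before period 3, so the schedule must run through at least period 3.
Could 3 periods be enough, i.e. nothing placed later than period 3? No: Graphics's window within 3 periods is {period 2, period 3}; Crypto's window within 3 periods is {period 2, period 3}; Statistics's window within 3 periods is {period 2, period 3}; Logic's window within 3 periods is {period 2}; Crypto must come after Logic (at period 2 or later) → {period 3}; Algorithms must come after Logic (at period 2 or later) → {period 3}; Statistics must be in the same period as Algorithms (in {period 3}) → {period 3}; Graphics must be in the same period as Crypto (in {period 3}) → {period 3}; that puts Graphics, Algorithms, Crypto and Statistics all in period 3 — more than 2 per period.
So 3 periods is not enough.
4 works (last occupied period: period 4): for example Algorithms -> period 4, Statistics -> period 4, Logic -> period 2, Crypto -> period 3, Ethics -> period 1, Graphics -> period 3.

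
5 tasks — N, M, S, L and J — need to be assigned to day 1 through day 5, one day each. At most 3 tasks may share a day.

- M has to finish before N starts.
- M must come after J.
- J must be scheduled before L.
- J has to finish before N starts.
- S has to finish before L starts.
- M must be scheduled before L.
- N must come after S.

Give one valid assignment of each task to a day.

J -> day 1, L -> day 3, N -> day 3, M -> day 2, S -> day 1

Checking: J(day 1) before M(day 2); S(day 1) before N(day 3); M(day 2) before L(day 3); S(day 1) before L(day 3); J(day 1) before L(day 3); M(day 2) before N(day 3); J(day 1) before N(day 3); max 2 per day (cap 3).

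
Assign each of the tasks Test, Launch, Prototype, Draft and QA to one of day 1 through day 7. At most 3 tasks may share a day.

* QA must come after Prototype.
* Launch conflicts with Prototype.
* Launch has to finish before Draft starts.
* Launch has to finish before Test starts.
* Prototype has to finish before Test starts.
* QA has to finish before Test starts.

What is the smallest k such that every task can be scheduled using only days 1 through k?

The precedence chain requires at least 3 distinct days.
With at most 3 per day and 5 tasks, at least 2 days are needed.
3 works (last occupied day: day 3): for example Draft -> day 3; Test -> day 3; QA -> day 2; Launch -> day 2; Prototype -> day 1.

3 days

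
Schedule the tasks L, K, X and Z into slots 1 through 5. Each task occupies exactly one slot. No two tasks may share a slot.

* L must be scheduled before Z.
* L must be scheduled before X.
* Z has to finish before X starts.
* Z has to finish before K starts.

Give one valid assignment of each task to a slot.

L -> 1, Z -> 2, X -> 3, K -> 4

Checking: Z(2) before K(4); L(1) before Z(2); L(1) before X(3); Z(2) before X(3); max 1 per slot (cap 1).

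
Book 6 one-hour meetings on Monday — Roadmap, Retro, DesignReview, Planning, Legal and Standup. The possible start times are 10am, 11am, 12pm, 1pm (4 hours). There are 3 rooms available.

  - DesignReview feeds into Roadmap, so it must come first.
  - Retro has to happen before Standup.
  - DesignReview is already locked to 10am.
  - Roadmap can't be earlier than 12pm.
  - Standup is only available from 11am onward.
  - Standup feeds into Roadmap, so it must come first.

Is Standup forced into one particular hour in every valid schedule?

Standup can be 11am (e.g. Retro=10am, Planning=10am, Standup=11am, DesignReview=10am, Roadmap=12pm, Legal=11am) or 12pm (e.g. Standup in 12pm; Retro in 10am; Roadmap in 1pm; Planning in 10am; Legal in 11am; DesignReview in 10am).

No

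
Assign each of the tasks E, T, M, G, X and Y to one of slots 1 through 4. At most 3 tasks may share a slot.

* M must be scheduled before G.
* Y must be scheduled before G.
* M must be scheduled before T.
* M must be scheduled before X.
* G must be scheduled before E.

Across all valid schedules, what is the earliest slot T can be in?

2

Precedence pushes T to at least 2.
T at 2 is achievable: T -> 2, E -> 3, G -> 2, Y -> 1, M -> 1, X -> 2.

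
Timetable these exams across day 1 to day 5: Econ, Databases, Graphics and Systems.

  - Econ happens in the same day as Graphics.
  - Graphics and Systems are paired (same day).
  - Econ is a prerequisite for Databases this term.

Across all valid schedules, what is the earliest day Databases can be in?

day 2

Precedence pushes Databases to at least day 2.
Databases at day 2 is achievable: Systems in day 1, Econ in day 1, Databases in day 2, Graphics in day 1.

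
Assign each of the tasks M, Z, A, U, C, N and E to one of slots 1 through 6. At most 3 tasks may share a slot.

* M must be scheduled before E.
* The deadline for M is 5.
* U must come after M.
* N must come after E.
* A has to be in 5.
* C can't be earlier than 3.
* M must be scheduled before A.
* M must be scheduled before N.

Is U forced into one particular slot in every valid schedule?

U can be 2 (e.g. N in 3; E in 2; A in 5; U in 2; M in 1; C in 3; Z in 1) or 3 (e.g. Z in 1; U in 3; M in 1; E in 2; A in 5; N in 3; C in 3).

No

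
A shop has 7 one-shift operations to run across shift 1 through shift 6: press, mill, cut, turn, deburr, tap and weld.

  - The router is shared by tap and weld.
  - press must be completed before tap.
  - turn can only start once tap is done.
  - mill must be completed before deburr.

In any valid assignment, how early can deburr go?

Precedence pushes deburr to at least shift 2.
deburr at shift 2 is achievable: tap=shift 2, cut=shift 1, press=shift 1, deburr=shift 2, weld=shift 1, mill=shift 1, turn=shift 3.

shift 2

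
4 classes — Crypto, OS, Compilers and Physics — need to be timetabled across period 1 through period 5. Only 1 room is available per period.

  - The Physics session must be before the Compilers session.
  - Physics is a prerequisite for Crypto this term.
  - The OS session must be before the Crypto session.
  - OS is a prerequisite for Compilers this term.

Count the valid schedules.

20

Splitting on Crypto: it can be period 3 (4), period 4 (8), period 5 (8). Listing each branch's schedules as (OS, Compilers, Physics) by period number:
Crypto=period 3: (1,4,2) (1,5,2) (2,4,1) (2,5,1) — 4.
Crypto=period 4: (1,3,2) (1,5,2) (1,5,3) (2,3,1) (2,5,1) (2,5,3) (3,5,1) (3,5,2) — 8.
Crypto=period 5: (1,3,2) (1,4,2) (1,4,3) (2,3,1) (2,4,1) (2,4,3) (3,4,1) (3,4,2) — 8.
Summing: 4 + 8 + 8 = 20.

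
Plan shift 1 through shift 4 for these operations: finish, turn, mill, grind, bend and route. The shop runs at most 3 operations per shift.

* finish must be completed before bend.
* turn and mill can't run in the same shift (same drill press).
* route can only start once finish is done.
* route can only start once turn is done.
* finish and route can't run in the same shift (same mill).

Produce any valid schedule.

bend -> shift 2; mill -> shift 2; turn -> shift 1; finish -> shift 1; route -> shift 2; grind -> shift 1

Checking: finish(shift 1) before bend(shift 2); turn(shift 1) before route(shift 2); finish(shift 1) before route(shift 2); turn(shift 1) != mill(shift 2); finish(shift 1) != route(shift 2); max 3 per shift (cap 3).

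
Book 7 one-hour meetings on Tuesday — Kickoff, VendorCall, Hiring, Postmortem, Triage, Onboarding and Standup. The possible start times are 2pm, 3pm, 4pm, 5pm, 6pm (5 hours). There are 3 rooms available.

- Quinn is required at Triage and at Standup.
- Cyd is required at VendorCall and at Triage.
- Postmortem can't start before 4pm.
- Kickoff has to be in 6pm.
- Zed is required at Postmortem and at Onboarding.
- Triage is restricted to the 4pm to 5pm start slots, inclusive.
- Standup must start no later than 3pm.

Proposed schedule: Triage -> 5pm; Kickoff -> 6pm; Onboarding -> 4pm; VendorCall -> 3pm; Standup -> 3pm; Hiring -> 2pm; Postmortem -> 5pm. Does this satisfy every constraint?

Yes

Zed is required at Postmortem and at Onboarding — holds.
There are 3 rooms available — holds.
Triage is restricted to the 4pm to 5pm start slots, inclusive — holds.
Kickoff has to be in 6pm — holds.
Postmortem can't start before 4pm — holds.
Quinn is required at Triage and at Standup — holds.
Cyd is required at VendorCall and at Triage — holds.
Standup must start no later than 3pm — holds.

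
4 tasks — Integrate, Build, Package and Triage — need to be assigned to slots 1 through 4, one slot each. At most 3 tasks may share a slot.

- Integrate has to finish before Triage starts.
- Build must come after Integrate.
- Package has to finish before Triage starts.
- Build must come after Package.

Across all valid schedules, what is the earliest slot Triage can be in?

2

Precedence pushes Triage to at least 2.
Triage at 2 is achievable: Build in 2, Integrate in 1, Triage in 2, Package in 1.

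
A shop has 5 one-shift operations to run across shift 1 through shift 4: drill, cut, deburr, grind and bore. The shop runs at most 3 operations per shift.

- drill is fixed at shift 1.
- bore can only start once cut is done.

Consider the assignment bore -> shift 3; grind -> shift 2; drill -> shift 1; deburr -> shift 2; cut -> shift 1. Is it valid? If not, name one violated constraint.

bore can only start once cut is done — holds.
The shop runs at most 3 operations per shift — holds.
drill is fixed at shift 1 — holds.

Yes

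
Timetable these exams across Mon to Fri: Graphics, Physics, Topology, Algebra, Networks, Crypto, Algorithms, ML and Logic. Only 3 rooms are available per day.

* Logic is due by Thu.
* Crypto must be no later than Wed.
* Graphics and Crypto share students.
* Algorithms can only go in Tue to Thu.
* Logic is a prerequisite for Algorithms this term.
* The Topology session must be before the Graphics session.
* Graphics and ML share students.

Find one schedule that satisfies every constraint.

Physics -> Tue, Topology -> Mon, Algebra -> Wed, Graphics -> Tue, Networks -> Wed, Crypto -> Mon, Algorithms -> Tue, Logic -> Mon, ML -> Wed

Checking: Topology(Mon) before Graphics(Tue); Logic(Mon) before Algorithms(Tue); Graphics(Tue) != ML(Wed); Graphics(Tue) != Crypto(Mon); Algorithms=Tue in [Tue,Thu]; Crypto=Mon in [Mon,Wed]; Logic=Mon in [Mon,Thu]; max 3 per day (cap 3).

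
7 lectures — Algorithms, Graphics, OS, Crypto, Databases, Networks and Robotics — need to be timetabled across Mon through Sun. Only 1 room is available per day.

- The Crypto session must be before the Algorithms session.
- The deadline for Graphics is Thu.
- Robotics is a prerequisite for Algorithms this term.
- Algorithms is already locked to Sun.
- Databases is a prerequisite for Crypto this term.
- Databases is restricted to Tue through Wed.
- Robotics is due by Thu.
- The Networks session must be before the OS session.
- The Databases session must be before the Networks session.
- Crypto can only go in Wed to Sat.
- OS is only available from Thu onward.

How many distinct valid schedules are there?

Splitting on Graphics: it can be Mon (9), Tue (3), Wed (3), Thu (3). Listing each branch's schedules as (Algorithms, OS, Crypto, Databases, Networks, Robotics):
Graphics=Mon: (Sun,Fri,Sat,Tue,Wed,Thu) (Sun,Fri,Sat,Tue,Thu,Wed) (Sun,Fri,Sat,Wed,Thu,Tue) (Sun,Sat,Wed,Tue,Fri,Thu) (Sun,Sat,Thu,Tue,Fri,Wed) (Sun,Sat,Thu,Wed,Fri,Tue) (Sun,Sat,Fri,Tue,Wed,Thu) (Sun,Sat,Fri,Tue,Thu,Wed) (Sun,Sat,Fri,Wed,Thu,Tue) — 9.
Graphics=Tue: (Sun,Fri,Sat,Wed,Thu,Mon) (Sun,Sat,Thu,Wed,Fri,Mon) (Sun,Sat,Fri,Wed,Thu,Mon) — 3.
Graphics=Wed: (Sun,Fri,Sat,Tue,Thu,Mon) (Sun,Sat,Thu,Tue,Fri,Mon) (Sun,Sat,Fri,Tue,Thu,Mon) — 3.
Graphics=Thu: (Sun,Fri,Sat,Tue,Wed,Mon) (Sun,Sat,Wed,Tue,Fri,Mon) (Sun,Sat,Fri,Tue,Wed,Mon) — 3.
Summing: 9 + 3 + 3 + 3 = 18.

18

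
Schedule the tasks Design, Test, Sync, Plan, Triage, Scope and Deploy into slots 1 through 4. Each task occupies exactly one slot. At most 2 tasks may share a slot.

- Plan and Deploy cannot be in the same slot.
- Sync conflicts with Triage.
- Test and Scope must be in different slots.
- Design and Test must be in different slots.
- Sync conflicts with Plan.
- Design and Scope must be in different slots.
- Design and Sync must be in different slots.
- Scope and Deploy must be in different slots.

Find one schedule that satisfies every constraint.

Design=1; Sync=2; Test=2; Triage=3; Scope=3; Deploy=4; Plan=1

Checking: Sync(2) != Triage(3); Plan(1) != Deploy(4); Test(2) != Scope(3); Scope(3) != Deploy(4); Design(1) != Test(2); Sync(2) != Plan(1); Design(1) != Scope(3); Design(1) != Sync(2); max 2 per slot (cap 2).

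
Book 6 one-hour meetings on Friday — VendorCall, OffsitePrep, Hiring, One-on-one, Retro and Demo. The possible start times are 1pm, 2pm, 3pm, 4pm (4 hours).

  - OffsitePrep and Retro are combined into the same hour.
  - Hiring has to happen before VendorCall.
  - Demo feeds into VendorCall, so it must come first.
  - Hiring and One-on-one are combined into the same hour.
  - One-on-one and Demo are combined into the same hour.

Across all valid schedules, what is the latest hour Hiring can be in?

Downstream work caps Hiring at 3pm.
Hiring at 3pm is achievable: VendorCall=4pm; Retro=1pm; One-on-one=3pm; Hiring=3pm; Demo=3pm; OffsitePrep=1pm.

3pm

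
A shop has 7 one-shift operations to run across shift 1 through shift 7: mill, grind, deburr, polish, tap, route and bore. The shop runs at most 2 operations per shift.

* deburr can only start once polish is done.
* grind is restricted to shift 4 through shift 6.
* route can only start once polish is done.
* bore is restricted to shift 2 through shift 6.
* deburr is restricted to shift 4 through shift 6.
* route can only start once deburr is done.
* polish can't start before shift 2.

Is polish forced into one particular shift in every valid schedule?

No

polish can be shift 2 (e.g. mill in shift 1, route in shift 5, bore in shift 2, tap in shift 1, grind in shift 4, deburr in shift 4, polish in shift 2) or shift 3 (e.g. bore=shift 2, mill=shift 1, grind=shift 4, route=shift 5, polish=shift 3, deburr=shift 4, tap=shift 1).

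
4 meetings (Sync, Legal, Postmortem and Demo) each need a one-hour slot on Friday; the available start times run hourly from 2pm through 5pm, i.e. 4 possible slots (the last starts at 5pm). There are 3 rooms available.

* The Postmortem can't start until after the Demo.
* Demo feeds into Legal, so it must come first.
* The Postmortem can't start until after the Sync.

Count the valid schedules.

31

Splitting on Sync: it can be 2pm (14), 3pm (11), 4pm (6). Listing each branch's schedules as (Legal, Postmortem, Demo):
Sync=2pm: (3pm,3pm,2pm) (3pm,4pm,2pm) (3pm,5pm,2pm) (4pm,3pm,2pm) (4pm,4pm,2pm) (4pm,4pm,3pm) (4pm,5pm,2pm) (4pm,5pm,3pm) (5pm,3pm,2pm) (5pm,4pm,2pm) (5pm,4pm,3pm) (5pm,5pm,2pm) (5pm,5pm,3pm) (5pm,5pm,4pm) — 14.
Sync=3pm: (3pm,4pm,2pm) (3pm,5pm,2pm) (4pm,4pm,2pm) (4pm,4pm,3pm) (4pm,5pm,2pm) (4pm,5pm,3pm) (5pm,4pm,2pm) (5pm,4pm,3pm) (5pm,5pm,2pm) (5pm,5pm,3pm) (5pm,5pm,4pm) — 11.
Sync=4pm: (3pm,5pm,2pm) (4pm,5pm,2pm) (4pm,5pm,3pm) (5pm,5pm,2pm) (5pm,5pm,3pm) (5pm,5pm,4pm) — 6.
Summing: 14 + 11 + 6 = 31.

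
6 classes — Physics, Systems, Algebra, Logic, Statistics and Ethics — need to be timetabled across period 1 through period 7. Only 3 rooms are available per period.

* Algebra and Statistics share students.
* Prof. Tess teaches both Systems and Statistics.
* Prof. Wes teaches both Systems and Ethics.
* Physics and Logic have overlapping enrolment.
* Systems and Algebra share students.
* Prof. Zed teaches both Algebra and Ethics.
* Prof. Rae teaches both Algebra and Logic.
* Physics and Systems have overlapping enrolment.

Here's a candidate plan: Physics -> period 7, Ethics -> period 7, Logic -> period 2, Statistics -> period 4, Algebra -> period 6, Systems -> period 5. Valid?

Prof. Tess teaches both Systems and Statistics — holds.
Physics and Logic have overlapping enrolment — holds.
Physics and Systems have overlapping enrolment — holds.
Only 3 rooms are available per period — holds.
Prof. Zed teaches both Algebra and Ethics — holds.
Prof. Rae teaches both Algebra and Logic — holds.
Systems and Algebra share students — holds.
Algebra and Statistics share students — holds.
Prof. Wes teaches both Systems and Ethics — holds.

Yes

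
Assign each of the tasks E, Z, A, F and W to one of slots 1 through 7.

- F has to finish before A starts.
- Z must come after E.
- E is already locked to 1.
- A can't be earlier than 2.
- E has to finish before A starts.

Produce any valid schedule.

E -> 1, F -> 1, W -> 1, A -> 2, Z -> 2

Checking: E(1) before A(2); F(1) before A(2); E(1) before Z(2); A=2 in [2,7]; E=1 in [1,1].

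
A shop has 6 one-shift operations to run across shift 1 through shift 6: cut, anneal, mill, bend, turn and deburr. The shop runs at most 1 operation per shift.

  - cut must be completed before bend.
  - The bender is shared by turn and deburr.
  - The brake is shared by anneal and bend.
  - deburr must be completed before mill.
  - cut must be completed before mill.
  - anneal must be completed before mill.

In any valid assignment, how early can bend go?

Precedence pushes bend to at least shift 2.
bend at shift 2 is achievable: deburr=shift 4, anneal=shift 3, bend=shift 2, cut=shift 1, turn=shift 6, mill=shift 5.

shift 2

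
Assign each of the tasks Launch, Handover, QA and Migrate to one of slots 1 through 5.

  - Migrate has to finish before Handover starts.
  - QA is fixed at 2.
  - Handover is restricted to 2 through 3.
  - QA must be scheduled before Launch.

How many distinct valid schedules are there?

9

Splitting on Launch: it can be 3 (3), 4 (3), 5 (3). Listing each branch's schedules as (Handover, QA, Migrate):
Launch=3: (2,2,1) (3,2,1) (3,2,2) — 3.
Launch=4: (2,2,1) (3,2,1) (3,2,2) — 3.
Launch=5: (2,2,1) (3,2,1) (3,2,2) — 3.
Summing: 3 + 3 + 3 = 9.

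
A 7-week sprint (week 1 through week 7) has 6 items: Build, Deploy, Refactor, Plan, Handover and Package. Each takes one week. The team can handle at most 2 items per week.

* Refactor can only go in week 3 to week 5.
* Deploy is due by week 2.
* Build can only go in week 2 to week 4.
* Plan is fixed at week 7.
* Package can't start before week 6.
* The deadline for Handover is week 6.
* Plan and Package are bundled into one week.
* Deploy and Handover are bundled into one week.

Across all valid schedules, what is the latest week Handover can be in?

week 2

Handover's own window allows nothing later than week 6; Handover must be in the same week as Deploy, which can't be after week 2, so Handover is at most week 2.
Handover at week 2 is achievable: Build=week 3, Handover=week 2, Refactor=week 3, Package=week 7, Deploy=week 2, Plan=week 7.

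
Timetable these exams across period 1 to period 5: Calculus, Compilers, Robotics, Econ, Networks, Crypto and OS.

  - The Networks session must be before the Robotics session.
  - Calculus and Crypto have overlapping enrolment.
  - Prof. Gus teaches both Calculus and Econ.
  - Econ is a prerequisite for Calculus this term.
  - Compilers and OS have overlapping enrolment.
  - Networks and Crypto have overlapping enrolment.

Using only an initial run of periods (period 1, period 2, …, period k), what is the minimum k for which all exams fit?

The precedence chain requires at least 2 distinct periods.
Could 2 periods be enough, i.e. nothing placed later than period 2? No: Calculus must come after Econ (at period 1 or later) → {period 2}; Robotics must come after Networks (at period 1 or later) → {period 2}; Networks must come before Robotics (at period 2 or earlier) → {period 1}; Crypto can't share with Calculus (period 2) → {period 1}; Crypto can't share with Networks (period 1) → nothing is left.
So 2 periods is not enough.
3 works (last occupied period: period 3): for example Compilers in period 1; Calculus in period 2; OS in period 2; Robotics in period 2; Crypto in period 3; Networks in period 1; Econ in period 1.

3 periods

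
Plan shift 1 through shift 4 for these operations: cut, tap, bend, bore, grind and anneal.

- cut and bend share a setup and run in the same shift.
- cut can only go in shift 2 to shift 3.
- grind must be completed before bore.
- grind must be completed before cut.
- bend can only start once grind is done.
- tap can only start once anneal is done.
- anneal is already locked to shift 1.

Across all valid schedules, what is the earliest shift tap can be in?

shift 2

Precedence pushes tap to at least shift 2.
tap at shift 2 is achievable: bend=shift 2, anneal=shift 1, tap=shift 2, grind=shift 1, cut=shift 2, bore=shift 2.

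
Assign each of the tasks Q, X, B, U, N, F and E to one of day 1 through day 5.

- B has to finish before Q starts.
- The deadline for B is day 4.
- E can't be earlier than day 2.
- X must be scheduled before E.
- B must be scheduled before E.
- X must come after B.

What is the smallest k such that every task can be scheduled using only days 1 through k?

3 days

The precedence chain requires at least 3 distinct days.
3 works (last occupied day: day 3): for example E=day 3, N=day 1, B=day 1, X=day 2, F=day 1, Q=day 2, U=day 1.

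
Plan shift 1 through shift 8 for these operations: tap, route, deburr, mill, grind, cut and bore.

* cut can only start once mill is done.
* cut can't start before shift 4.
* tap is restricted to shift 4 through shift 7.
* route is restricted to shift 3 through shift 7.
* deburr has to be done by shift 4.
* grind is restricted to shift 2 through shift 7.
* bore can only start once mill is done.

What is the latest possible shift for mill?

shift 7

Downstream work caps mill at shift 7.
mill at shift 7 is achievable: tap in shift 4; route in shift 3; mill in shift 7; deburr in shift 1; cut in shift 8; bore in shift 8; grind in shift 2.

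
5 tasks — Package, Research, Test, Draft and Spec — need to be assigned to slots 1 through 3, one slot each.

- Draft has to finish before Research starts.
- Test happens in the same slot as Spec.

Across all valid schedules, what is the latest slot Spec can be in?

3

Spec at 3 is achievable: Draft in 1; Test in 3; Spec in 3; Package in 1; Research in 2.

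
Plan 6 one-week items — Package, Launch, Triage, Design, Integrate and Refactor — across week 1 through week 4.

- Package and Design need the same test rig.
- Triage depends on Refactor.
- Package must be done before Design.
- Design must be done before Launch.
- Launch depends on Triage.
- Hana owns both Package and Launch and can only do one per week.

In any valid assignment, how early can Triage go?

Precedence pushes Triage to at least week 2; downstream work caps Triage at week 3.
Triage at week 2 is achievable: Refactor in week 1; Package in week 1; Integrate in week 1; Design in week 2; Triage in week 2; Launch in week 3.

week 2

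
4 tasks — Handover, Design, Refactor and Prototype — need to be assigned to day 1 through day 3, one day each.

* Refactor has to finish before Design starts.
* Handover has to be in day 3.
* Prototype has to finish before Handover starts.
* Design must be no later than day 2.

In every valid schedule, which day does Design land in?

Precedence pushes Design to at least day 2; Design's own window allows nothing later than day 2.
So Design is pinned to day 2.

day 2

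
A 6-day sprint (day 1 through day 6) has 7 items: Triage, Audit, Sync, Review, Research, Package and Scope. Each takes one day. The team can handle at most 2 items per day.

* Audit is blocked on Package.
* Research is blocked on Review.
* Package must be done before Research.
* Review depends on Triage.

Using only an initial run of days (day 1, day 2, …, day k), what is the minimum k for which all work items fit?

The precedence chain requires at least 3 distinct days.
With at most 2 per day and 7 work items, at least 4 days are needed.
4 works (last occupied day: day 4): for example Sync -> day 3; Research -> day 3; Review -> day 2; Package -> day 1; Triage -> day 1; Audit -> day 2; Scope -> day 4.

4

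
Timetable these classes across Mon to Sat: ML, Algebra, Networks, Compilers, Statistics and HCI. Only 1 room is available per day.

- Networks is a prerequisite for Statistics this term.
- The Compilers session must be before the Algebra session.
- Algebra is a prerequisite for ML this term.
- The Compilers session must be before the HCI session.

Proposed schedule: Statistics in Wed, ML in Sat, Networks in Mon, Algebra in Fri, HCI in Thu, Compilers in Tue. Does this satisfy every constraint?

Yes, all constraints hold

The Compilers session must be before the Algebra session — holds.
The Compilers session must be before the HCI session — holds.
Networks is a prerequisite for Statistics this term — holds.
Algebra is a prerequisite for ML this term — holds.
Only 1 room is available per day — holds.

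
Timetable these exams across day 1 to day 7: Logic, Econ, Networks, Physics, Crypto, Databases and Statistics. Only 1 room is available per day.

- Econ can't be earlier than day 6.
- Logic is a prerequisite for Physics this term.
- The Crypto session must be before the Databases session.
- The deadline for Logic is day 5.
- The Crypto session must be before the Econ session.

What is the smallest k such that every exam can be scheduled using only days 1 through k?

The precedence chain requires at least 2 distinct days.
With at most 1 per day and 7 exams, at least 7 days are needed.
Econ can't be placed before day 6, so the schedule must run through at least day 6.
7 works (last occupied day: day 7): for example Logic=day 1; Networks=day 5; Econ=day 6; Databases=day 4; Statistics=day 7; Crypto=day 2; Physics=day 3.

7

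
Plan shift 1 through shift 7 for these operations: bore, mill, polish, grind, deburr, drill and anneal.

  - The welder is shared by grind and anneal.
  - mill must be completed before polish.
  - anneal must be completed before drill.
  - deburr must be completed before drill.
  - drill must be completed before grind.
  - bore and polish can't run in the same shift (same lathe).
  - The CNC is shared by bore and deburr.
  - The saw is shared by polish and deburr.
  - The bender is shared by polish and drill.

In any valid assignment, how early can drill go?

Precedence pushes drill to at least shift 2; downstream work caps drill at shift 6.
drill at shift 2 is achievable: mill in shift 1, polish in shift 3, deburr in shift 1, anneal in shift 1, bore in shift 2, grind in shift 3, drill in shift 2.

shift 2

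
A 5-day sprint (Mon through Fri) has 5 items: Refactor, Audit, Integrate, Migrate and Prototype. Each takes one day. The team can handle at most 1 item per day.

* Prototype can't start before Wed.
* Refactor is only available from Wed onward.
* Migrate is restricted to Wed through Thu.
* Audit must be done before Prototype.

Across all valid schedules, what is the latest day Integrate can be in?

Tue

Integrate at Tue is achievable: Integrate in Tue; Prototype in Thu; Refactor in Fri; Migrate in Wed; Audit in Mon.
Nothing later works — the capacity limit rule out every day after Tue.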